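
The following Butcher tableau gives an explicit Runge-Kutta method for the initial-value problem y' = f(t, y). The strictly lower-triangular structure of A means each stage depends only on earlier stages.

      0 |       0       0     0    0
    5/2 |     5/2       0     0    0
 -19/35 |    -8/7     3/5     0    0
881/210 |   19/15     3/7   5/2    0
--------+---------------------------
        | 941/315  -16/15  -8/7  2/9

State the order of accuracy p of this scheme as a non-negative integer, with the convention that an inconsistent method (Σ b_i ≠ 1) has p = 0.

b = (941/315, -16/15, -8/7, 2/9)
c = (0, 5/2, -19/35, 881/210)
Ac = (0, 0, 3/2, -2/7)
Σ b_i: 941/315·1 + (-16/15)·1 + (-8/7)·1 + 2/9·1 = 1 ✓
b·c: (-16/15)·5/2 + (-8/7)·(-19/35) + 2/9·881/210 = -7369/6615 ≠ 1/2 ⇒ order 1.

1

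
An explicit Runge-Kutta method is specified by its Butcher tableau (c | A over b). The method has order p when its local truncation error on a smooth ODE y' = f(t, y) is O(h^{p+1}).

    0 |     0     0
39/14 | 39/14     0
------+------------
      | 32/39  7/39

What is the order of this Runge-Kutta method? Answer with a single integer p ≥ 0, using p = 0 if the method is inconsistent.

2

b = (32/39, 7/39)
c = (0, 39/14)
Σ b_i: 32/39·1 + 7/39·1 = 1 ✓
b·c: 7/39·39/14 = 1/2 ✓; 2 stages ⇒ order 2.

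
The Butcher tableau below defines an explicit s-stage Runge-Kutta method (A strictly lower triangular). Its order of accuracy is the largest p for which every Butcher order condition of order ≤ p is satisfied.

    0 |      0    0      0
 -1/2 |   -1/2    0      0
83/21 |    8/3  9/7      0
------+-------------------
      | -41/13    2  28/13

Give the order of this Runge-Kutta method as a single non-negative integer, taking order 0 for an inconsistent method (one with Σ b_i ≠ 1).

1

b = (-41/13, 2, 28/13)
c = (0, -1/2, 83/21)
Ac = (0, 0, -9/14)
Σ b_i: (-41/13)·1 + 2·1 + 28/13·1 = 1 ✓
b·c: 2·(-1/2) + 28/13·83/21 = 293/39 ≠ 1/2 ⇒ order 1.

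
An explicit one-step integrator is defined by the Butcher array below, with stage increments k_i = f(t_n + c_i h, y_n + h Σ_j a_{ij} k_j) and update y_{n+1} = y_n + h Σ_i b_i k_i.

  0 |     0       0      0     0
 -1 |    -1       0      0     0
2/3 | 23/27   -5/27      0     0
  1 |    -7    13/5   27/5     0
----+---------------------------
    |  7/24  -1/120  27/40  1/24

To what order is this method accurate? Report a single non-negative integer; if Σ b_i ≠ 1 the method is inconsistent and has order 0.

4

b = (7/24, -1/120, 27/40, 1/24)
c = (0, -1, 2/3, 1)
Ac = (0, 0, 5/27, 1)
Σ b_i: 7/24·1 + (-1/120)·1 + 27/40·1 + 1/24·1 = 1 ✓
b·c: (-1/120)·(-1) + 27/40·2/3 + 1/24·1 = 1/2 ✓
b·c²: (-1/120)·1 + 27/40·4/9 + 1/24·1 = 1/3 ✓
b·Ac: 27/40·5/27 + 1/24·1 = 1/6 ✓
b·c³: (-1/120)·(-1) + 27/40·8/27 + 1/24·1 = 1/4 ✓
b·(c∘Ac): 27/40·10/81 + 1/24·1 = 1/8 ✓
b·Ac²: 27/40·(-5/27) + 1/24·5 = 1/12 ✓
b·A²c: 1/24·1 = 1/24 ✓; 4 stages ⇒ order 4.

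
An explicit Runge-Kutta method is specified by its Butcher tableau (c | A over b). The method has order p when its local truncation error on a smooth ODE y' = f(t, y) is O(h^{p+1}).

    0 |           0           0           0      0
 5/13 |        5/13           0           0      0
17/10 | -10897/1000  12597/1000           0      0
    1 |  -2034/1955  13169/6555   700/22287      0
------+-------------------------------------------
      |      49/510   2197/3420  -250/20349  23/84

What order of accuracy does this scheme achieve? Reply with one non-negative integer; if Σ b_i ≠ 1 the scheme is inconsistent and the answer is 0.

4

b = (49/510, 2197/3420, -250/20349, 23/84)
c = (0, 5/13, 17/10, 1)
Ac = (0, 0, 969/200, 19/23)
Σ b_i: 49/510·1 + 2197/3420·1 + (-250/20349)·1 + 23/84·1 = 1 ✓
b·c: 2197/3420·5/13 + (-250/20349)·17/10 + 23/84·1 = 1/2 ✓
b·c²: 2197/3420·25/169 + (-250/20349)·289/100 + 23/84·1 = 1/3 ✓
b·Ac: (-250/20349)·969/200 + 23/84·19/23 = 1/6 ✓
b·c³: 2197/3420·125/2197 + (-250/20349)·4913/1000 + 23/84·1 = 1/4 ✓
b·(c∘Ac): (-250/20349)·16473/2000 + 23/84·19/23 = 1/8 ✓
b·Ac²: (-250/20349)·969/520 + 23/84·116/299 = 1/12 ✓
b·A²c: 23/84·7/46 = 1/24 ✓; 4 stages ⇒ order 4.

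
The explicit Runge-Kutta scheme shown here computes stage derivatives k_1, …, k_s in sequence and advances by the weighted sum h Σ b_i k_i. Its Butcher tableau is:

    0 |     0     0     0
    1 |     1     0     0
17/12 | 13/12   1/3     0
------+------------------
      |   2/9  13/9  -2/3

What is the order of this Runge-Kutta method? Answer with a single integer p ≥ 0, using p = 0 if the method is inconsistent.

b = (2/9, 13/9, -2/3)
c = (0, 1, 17/12)
Ac = (0, 0, 1/3)
Σ b_i: 2/9·1 + 13/9·1 + (-2/3)·1 = 1 ✓
b·c: 13/9·1 + (-2/3)·17/12 = 1/2 ✓
b·c²: 13/9·1 + (-2/3)·289/144 = 23/216 ≠ 1/3 ⇒ order 2.
b·Ac: (-2/3)·1/3 = -2/9 ≠ 1/6

2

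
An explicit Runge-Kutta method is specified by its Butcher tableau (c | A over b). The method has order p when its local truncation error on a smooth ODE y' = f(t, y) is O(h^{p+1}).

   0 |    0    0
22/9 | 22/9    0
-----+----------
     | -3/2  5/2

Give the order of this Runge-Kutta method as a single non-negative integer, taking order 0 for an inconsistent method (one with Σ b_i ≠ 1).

1

b = (-3/2, 5/2)
c = (0, 22/9)
Σ b_i: (-3/2)·1 + 5/2·1 = 1 ✓
b·c: 5/2·22/9 = 55/9 ≠ 1/2 ⇒ order 1.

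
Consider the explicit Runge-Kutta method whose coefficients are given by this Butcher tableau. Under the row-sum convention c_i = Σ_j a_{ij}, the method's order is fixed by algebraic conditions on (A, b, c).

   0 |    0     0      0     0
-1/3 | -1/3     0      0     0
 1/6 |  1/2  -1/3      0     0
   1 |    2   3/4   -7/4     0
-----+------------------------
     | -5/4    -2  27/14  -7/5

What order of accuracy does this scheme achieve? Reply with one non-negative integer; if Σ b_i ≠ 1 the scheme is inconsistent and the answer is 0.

0

b = (-5/4, -2, 27/14, -7/5)
c = (0, -1/3, 1/6, 1)
Ac = (0, 0, 1/9, -13/24)
Σ b_i: (-5/4)·1 + (-2)·1 + 27/14·1 + (-7/5)·1 = -381/140 ≠ 1 ⇒ order 0.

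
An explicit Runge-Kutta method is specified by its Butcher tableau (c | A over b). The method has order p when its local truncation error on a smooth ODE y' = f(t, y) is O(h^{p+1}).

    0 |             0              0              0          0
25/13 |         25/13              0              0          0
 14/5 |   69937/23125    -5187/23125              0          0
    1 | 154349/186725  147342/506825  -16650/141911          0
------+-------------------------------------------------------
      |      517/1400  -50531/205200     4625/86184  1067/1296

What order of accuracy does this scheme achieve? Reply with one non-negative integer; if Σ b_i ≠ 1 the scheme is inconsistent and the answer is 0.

b = (517/1400, -50531/205200, 4625/86184, 1067/1296)
c = (0, 25/13, 14/5, 1)
Ac = (0, 0, -399/925, 246/1067)
Σ b_i: 517/1400·1 + (-50531/205200)·1 + 4625/86184·1 + 1067/1296·1 = 1 ✓
b·c: (-50531/205200)·25/13 + 4625/86184·14/5 + 1067/1296·1 = 1/2 ✓
b·c²: (-50531/205200)·625/169 + 4625/86184·196/25 + 1067/1296·1 = 1/3 ✓
b·Ac: 4625/86184·(-399/925) + 1067/1296·246/1067 = 1/6 ✓
b·c³: (-50531/205200)·15625/2197 + 4625/86184·2744/125 + 1067/1296·1 = 1/4 ✓
b·(c∘Ac): 4625/86184·(-5586/4625) + 1067/1296·246/1067 = 1/8 ✓
b·Ac²: 4625/86184·(-399/481) + 1067/1296·2154/13871 = 1/12 ✓
b·A²c: 1067/1296·54/1067 = 1/24 ✓; 4 stages ⇒ order 4.

4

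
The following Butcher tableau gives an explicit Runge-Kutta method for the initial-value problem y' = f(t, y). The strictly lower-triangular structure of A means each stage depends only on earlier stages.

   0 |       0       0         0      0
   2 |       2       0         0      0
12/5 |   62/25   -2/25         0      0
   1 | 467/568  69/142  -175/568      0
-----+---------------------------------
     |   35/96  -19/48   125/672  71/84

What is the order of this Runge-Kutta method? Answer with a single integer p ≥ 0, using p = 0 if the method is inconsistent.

b = (35/96, -19/48, 125/672, 71/84)
c = (0, 2, 12/5, 1)
Ac = (0, 0, -4/25, 33/142)
Σ b_i: 35/96·1 + (-19/48)·1 + 125/672·1 + 71/84·1 = 1 ✓
b·c: (-19/48)·2 + 125/672·12/5 + 71/84·1 = 1/2 ✓
b·c²: (-19/48)·4 + 125/672·144/25 + 71/84·1 = 1/3 ✓
b·Ac: 125/672·(-4/25) + 71/84·33/142 = 1/6 ✓
b·c³: (-19/48)·8 + 125/672·1728/125 + 71/84·1 = 1/4 ✓
b·(c∘Ac): 125/672·(-48/125) + 71/84·33/142 = 1/8 ✓
b·Ac²: 125/672·(-8/25) + 71/84·12/71 = 1/12 ✓
b·A²c: 71/84·7/142 = 1/24 ✓; 4 stages ⇒ order 4.

4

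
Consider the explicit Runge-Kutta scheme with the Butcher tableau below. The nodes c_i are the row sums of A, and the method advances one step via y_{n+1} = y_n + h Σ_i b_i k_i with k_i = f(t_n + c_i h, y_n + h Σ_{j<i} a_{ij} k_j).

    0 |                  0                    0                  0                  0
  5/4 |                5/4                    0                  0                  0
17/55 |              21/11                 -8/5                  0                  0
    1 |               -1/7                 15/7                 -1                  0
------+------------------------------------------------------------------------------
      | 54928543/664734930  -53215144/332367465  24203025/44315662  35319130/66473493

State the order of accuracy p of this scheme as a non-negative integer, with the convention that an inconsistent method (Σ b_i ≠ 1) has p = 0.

3

b = (54928543/664734930, -53215144/332367465, 24203025/44315662, 35319130/66473493)
c = (0, 5/4, 17/55, 1)
Ac = (0, 0, -2, 3649/1540)
Σ b_i: 54928543/664734930·1 + (-53215144/332367465)·1 + 24203025/44315662·1 + 35319130/66473493·1 = 1 ✓
b·c: (-53215144/332367465)·5/4 + 24203025/44315662·17/55 + 35319130/66473493·1 = 1/2 ✓
b·c²: (-53215144/332367465)·25/16 + 24203025/44315662·289/3025 + 35319130/66473493·1 = 1/3 ✓
b·Ac: 24203025/44315662·(-2) + 35319130/66473493·3649/1540 = 1/6 ✓
b·c³: (-53215144/332367465)·125/64 + 24203025/44315662·4913/166375 + 35319130/66473493·1 = 2288590427/9749445640 ≠ 1/4 ⇒ order 3.
b·(c∘Ac): 24203025/44315662·(-34/55) + 35319130/66473493·3649/1540 = 122490371/132946986 ≠ 1/8
b·Ac²: 24203025/44315662·(-5/2) + 35319130/66473493·1102007/338800 = 10612967833/29248336920 ≠ 1/12
b·A²c: 35319130/66473493·2 = 70638260/66473493 ≠ 1/24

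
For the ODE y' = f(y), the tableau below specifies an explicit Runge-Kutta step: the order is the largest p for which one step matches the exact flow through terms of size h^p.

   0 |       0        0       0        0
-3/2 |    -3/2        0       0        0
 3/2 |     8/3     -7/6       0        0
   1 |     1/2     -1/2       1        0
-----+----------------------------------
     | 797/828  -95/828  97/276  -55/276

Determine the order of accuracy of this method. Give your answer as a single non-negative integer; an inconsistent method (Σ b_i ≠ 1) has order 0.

b = (797/828, -95/828, 97/276, -55/276)
c = (0, -3/2, 3/2, 1)
Ac = (0, 0, 7/4, 9/4)
Σ b_i: 797/828·1 + (-95/828)·1 + 97/276·1 + (-55/276)·1 = 1 ✓
b·c: (-95/828)·(-3/2) + 97/276·3/2 + (-55/276)·1 = 1/2 ✓
b·c²: (-95/828)·9/4 + 97/276·9/4 + (-55/276)·1 = 1/3 ✓
b·Ac: 97/276·7/4 + (-55/276)·9/4 = 1/6 ✓
b·c³: (-95/828)·(-27/8) + 97/276·27/8 + (-55/276)·1 = 1517/1104 ≠ 1/4 ⇒ order 3.
b·(c∘Ac): 97/276·21/8 + (-55/276)·9/4 = 349/736 ≠ 1/8
b·Ac²: 97/276·(-21/8) + (-55/276)·9/8 = -211/184 ≠ 1/12
b·A²c: (-55/276)·7/4 = -385/1104 ≠ 1/24

3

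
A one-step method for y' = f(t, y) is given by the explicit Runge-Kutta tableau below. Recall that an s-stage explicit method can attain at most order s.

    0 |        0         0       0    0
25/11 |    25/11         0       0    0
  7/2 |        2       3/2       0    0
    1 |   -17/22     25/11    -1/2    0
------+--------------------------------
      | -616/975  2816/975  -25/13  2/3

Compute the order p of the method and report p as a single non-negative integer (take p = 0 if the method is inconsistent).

2

b = (-616/975, 2816/975, -25/13, 2/3)
c = (0, 25/11, 7/2, 1)
Ac = (0, 0, 75/22, 1653/484)
Σ b_i: (-616/975)·1 + 2816/975·1 + (-25/13)·1 + 2/3·1 = 1 ✓
b·c: 2816/975·25/11 + (-25/13)·7/2 + 2/3·1 = 1/2 ✓
b·c²: 2816/975·625/121 + (-25/13)·49/4 + 2/3·1 = -13681/1716 ≠ 1/3 ⇒ order 2.
b·Ac: (-25/13)·75/22 + 2/3·1653/484 = -6731/1573 ≠ 1/6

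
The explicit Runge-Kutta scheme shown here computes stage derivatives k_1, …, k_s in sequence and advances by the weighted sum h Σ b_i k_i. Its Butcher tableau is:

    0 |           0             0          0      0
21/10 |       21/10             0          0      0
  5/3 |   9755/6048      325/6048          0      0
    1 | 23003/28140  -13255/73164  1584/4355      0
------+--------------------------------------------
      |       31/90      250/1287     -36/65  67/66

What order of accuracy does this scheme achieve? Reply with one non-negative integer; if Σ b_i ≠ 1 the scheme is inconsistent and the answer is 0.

4

b = (31/90, 250/1287, -36/65, 67/66)
c = (0, 21/10, 5/3, 1)
Ac = (0, 0, 65/576, 121/536)
Σ b_i: 31/90·1 + 250/1287·1 + (-36/65)·1 + 67/66·1 = 1 ✓
b·c: 250/1287·21/10 + (-36/65)·5/3 + 67/66·1 = 1/2 ✓
b·c²: 250/1287·441/100 + (-36/65)·25/9 + 67/66·1 = 1/3 ✓
b·Ac: (-36/65)·65/576 + 67/66·121/536 = 1/6 ✓
b·c³: 250/1287·9261/1000 + (-36/65)·125/27 + 67/66·1 = 1/4 ✓
b·(c∘Ac): (-36/65)·325/1728 + 67/66·121/536 = 1/8 ✓
b·Ac²: (-36/65)·91/384 + 67/66·1133/5360 = 1/12 ✓
b·A²c: 67/66·11/268 = 1/24 ✓; 4 stages ⇒ order 4.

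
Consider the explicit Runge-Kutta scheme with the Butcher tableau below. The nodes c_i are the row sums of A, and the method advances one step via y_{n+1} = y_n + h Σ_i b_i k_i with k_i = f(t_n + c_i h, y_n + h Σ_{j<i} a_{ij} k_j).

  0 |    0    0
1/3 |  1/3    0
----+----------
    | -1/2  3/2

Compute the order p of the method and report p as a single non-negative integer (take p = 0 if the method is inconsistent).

b = (-1/2, 3/2)
c = (0, 1/3)
Σ b_i: (-1/2)·1 + 3/2·1 = 1 ✓
b·c: 3/2·1/3 = 1/2 ✓; 2 stages ⇒ order 2.

2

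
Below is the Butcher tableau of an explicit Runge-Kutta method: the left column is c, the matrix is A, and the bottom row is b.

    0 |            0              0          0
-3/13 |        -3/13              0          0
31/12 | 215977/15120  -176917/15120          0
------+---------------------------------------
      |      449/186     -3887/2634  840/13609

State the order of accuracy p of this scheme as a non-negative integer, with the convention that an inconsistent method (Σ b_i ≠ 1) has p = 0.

b = (449/186, -3887/2634, 840/13609)
c = (0, -3/13, 31/12)
Ac = (0, 0, 13609/5040)
Σ b_i: 449/186·1 + (-3887/2634)·1 + 840/13609·1 = 1 ✓
b·c: (-3887/2634)·(-3/13) + 840/13609·31/12 = 1/2 ✓
b·c²: (-3887/2634)·9/169 + 840/13609·961/144 = 1/3 ✓
b·Ac: 840/13609·13609/5040 = 1/6 ✓; 3 stages ⇒ order 3.

3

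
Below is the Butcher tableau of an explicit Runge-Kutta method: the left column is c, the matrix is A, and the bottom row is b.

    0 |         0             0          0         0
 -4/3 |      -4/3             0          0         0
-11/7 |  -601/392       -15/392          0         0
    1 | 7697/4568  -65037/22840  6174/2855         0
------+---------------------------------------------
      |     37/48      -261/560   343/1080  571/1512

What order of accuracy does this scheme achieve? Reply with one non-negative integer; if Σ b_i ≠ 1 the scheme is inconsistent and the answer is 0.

b = (37/48, -261/560, 343/1080, 571/1512)
c = (0, -4/3, -11/7, 1)
Ac = (0, 0, 5/98, 455/1142)
Σ b_i: 37/48·1 + (-261/560)·1 + 343/1080·1 + 571/1512·1 = 1 ✓
b·c: (-261/560)·(-4/3) + 343/1080·(-11/7) + 571/1512·1 = 1/2 ✓
b·c²: (-261/560)·16/9 + 343/1080·121/49 + 571/1512·1 = 1/3 ✓
b·Ac: 343/1080·5/98 + 571/1512·455/1142 = 1/6 ✓
b·c³: (-261/560)·(-64/27) + 343/1080·(-1331/343) + 571/1512·1 = 1/4 ✓
b·(c∘Ac): 343/1080·(-55/686) + 571/1512·455/1142 = 1/8 ✓
b·Ac²: 343/1080·(-10/147) + 571/1512·476/1713 = 1/12 ✓
b·A²c: 571/1512·63/571 = 1/24 ✓; 4 stages ⇒ order 4.

4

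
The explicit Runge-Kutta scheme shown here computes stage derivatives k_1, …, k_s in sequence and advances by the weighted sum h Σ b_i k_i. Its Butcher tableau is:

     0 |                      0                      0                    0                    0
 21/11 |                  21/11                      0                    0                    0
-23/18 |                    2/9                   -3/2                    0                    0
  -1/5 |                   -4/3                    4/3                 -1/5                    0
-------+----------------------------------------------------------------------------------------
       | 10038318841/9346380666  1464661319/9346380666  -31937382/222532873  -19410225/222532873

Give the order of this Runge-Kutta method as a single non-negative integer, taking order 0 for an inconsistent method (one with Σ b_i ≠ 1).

b = (10038318841/9346380666, 1464661319/9346380666, -31937382/222532873, -19410225/222532873)
c = (0, 21/11, -23/18, -1/5)
Ac = (0, 0, -63/22, 2773/990)
Σ b_i: 10038318841/9346380666·1 + 1464661319/9346380666·1 + (-31937382/222532873)·1 + (-19410225/222532873)·1 = 1 ✓
b·c: 1464661319/9346380666·21/11 + (-31937382/222532873)·(-23/18) + (-19410225/222532873)·(-1/5) = 1/2 ✓
b·c²: 1464661319/9346380666·441/121 + (-31937382/222532873)·529/324 + (-19410225/222532873)·1/25 = 1/3 ✓
b·Ac: (-31937382/222532873)·(-63/22) + (-19410225/222532873)·2773/990 = 1/6 ✓
b·c³: 1464661319/9346380666·9261/1331 + (-31937382/222532873)·(-12167/5832) + (-19410225/222532873)·(-1/125) = 1837999831727/1321845265620 ≠ 1/4 ⇒ order 3.
b·(c∘Ac): (-31937382/222532873)·161/44 + (-19410225/222532873)·(-2773/4950) = -3497608517/7343584809 ≠ 1/8
b·Ac²: (-31937382/222532873)·(-1323/242) + (-19410225/222532873)·888551/196020 = 102897465689/264369053124 ≠ 1/12
b·A²c: (-19410225/222532873)·63/110 = -244568835/4895723206 ≠ 1/24

3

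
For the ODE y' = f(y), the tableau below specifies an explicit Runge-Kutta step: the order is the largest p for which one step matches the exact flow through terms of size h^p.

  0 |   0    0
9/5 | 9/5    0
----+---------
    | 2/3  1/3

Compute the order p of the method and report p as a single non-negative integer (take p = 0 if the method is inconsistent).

b = (2/3, 1/3)
c = (0, 9/5)
Σ b_i: 2/3·1 + 1/3·1 = 1 ✓
b·c: 1/3·9/5 = 3/5 ≠ 1/2 ⇒ order 1.

1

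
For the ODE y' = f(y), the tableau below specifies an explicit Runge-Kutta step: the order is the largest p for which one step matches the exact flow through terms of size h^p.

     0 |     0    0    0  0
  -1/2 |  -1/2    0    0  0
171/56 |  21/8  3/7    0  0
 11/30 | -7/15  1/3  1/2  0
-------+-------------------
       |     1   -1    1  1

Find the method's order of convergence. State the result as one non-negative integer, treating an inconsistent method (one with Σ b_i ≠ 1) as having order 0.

0

b = (1, -1, 1, 1)
c = (0, -1/2, 171/56, 11/30)
Ac = (0, 0, -3/14, 457/336)
Σ b_i: 1·1 + (-1)·1 + 1·1 + 1·1 = 2 ≠ 1 ⇒ order 0.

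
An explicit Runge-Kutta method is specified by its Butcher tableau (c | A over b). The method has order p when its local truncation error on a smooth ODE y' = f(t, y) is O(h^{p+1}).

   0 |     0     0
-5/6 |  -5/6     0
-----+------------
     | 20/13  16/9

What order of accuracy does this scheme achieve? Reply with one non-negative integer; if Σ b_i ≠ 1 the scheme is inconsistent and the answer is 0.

b = (20/13, 16/9)
c = (0, -5/6)
Σ b_i: 20/13·1 + 16/9·1 = 388/117 ≠ 1 ⇒ order 0.

0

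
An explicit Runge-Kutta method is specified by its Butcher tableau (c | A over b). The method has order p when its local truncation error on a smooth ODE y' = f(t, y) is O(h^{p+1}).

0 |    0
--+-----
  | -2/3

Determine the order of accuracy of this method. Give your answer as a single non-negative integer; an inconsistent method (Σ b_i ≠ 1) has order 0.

b = (-2/3)
c = (0)
Σ b_i: (-2/3)·1 = -2/3 ≠ 1 ⇒ order 0.

0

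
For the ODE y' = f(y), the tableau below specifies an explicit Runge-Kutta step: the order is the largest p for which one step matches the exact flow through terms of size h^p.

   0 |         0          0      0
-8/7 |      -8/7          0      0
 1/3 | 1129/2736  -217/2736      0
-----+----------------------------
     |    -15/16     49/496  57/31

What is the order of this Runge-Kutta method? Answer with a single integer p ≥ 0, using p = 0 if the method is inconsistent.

3

b = (-15/16, 49/496, 57/31)
c = (0, -8/7, 1/3)
Ac = (0, 0, 31/342)
Σ b_i: (-15/16)·1 + 49/496·1 + 57/31·1 = 1 ✓
b·c: 49/496·(-8/7) + 57/31·1/3 = 1/2 ✓
b·c²: 49/496·64/49 + 57/31·1/9 = 1/3 ✓
b·Ac: 57/31·31/342 = 1/6 ✓; 3 stages ⇒ order 3.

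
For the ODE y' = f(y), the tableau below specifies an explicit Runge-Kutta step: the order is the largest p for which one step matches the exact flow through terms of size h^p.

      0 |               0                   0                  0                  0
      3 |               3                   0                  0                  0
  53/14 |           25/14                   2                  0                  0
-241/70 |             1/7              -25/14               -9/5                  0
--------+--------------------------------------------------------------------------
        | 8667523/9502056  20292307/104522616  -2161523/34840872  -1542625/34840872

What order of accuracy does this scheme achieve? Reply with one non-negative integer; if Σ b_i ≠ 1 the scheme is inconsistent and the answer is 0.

3

b = (8667523/9502056, 20292307/104522616, -2161523/34840872, -1542625/34840872)
c = (0, 3, 53/14, -241/70)
Ac = (0, 0, 6, -426/35)
Σ b_i: 8667523/9502056·1 + 20292307/104522616·1 + (-2161523/34840872)·1 + (-1542625/34840872)·1 = 1 ✓
b·c: 20292307/104522616·3 + (-2161523/34840872)·53/14 + (-1542625/34840872)·(-241/70) = 1/2 ✓
b·c²: 20292307/104522616·9 + (-2161523/34840872)·2809/196 + (-1542625/34840872)·58081/4900 = 1/3 ✓
b·Ac: (-2161523/34840872)·6 + (-1542625/34840872)·(-426/35) = 1/6 ✓
b·c³: 20292307/104522616·27 + (-2161523/34840872)·148877/2744 + (-1542625/34840872)·(-13997521/343000) = 2286241303/620800992 ≠ 1/4 ⇒ order 3.
b·(c∘Ac): (-2161523/34840872)·159/7 + (-1542625/34840872)·51333/1225 = -1005281/307937 ≠ 1/8
b·Ac²: (-2161523/34840872)·18 + (-1542625/34840872)·(-41031/980) = 7262967/9853984 ≠ 1/12
b·A²c: (-1542625/34840872)·(-54/5) = 925575/1935604 ≠ 1/24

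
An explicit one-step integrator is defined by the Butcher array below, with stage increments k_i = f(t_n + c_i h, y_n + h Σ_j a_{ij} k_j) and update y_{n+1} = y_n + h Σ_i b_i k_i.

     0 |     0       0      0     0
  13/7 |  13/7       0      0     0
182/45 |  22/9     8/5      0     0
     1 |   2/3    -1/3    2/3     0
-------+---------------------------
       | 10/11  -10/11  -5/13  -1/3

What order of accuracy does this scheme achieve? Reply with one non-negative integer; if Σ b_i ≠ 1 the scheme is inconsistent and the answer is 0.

b = (10/11, -10/11, -5/13, -1/3)
c = (0, 13/7, 182/45, 1)
Ac = (0, 0, 104/35, 1963/945)
Σ b_i: 10/11·1 + (-10/11)·1 + (-5/13)·1 + (-1/3)·1 = -28/39 ≠ 1 ⇒ order 0.

0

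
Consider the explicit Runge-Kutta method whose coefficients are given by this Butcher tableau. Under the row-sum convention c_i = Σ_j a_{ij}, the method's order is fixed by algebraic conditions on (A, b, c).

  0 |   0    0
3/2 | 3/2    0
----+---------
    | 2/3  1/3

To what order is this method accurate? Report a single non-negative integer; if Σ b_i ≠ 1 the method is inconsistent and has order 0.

b = (2/3, 1/3)
c = (0, 3/2)
Σ b_i: 2/3·1 + 1/3·1 = 1 ✓
b·c: 1/3·3/2 = 1/2 ✓; 2 stages ⇒ order 2.

2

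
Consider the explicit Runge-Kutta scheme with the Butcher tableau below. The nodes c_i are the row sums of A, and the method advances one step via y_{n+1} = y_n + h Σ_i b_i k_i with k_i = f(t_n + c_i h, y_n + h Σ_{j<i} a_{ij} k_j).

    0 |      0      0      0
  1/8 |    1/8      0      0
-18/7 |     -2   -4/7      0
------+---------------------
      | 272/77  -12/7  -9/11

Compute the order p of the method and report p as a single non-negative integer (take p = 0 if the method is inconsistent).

1

b = (272/77, -12/7, -9/11)
c = (0, 1/8, -18/7)
Ac = (0, 0, -1/14)
Σ b_i: 272/77·1 + (-12/7)·1 + (-9/11)·1 = 1 ✓
b·c: (-12/7)·1/8 + (-9/11)·(-18/7) = 291/154 ≠ 1/2 ⇒ order 1.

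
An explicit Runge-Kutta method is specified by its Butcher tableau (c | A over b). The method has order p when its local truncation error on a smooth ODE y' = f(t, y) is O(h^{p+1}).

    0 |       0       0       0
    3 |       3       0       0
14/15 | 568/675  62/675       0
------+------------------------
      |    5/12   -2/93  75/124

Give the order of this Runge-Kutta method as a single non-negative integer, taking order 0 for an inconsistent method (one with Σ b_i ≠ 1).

b = (5/12, -2/93, 75/124)
c = (0, 3, 14/15)
Ac = (0, 0, 62/225)
Σ b_i: 5/12·1 + (-2/93)·1 + 75/124·1 = 1 ✓
b·c: (-2/93)·3 + 75/124·14/15 = 1/2 ✓
b·c²: (-2/93)·9 + 75/124·196/225 = 1/3 ✓
b·Ac: 75/124·62/225 = 1/6 ✓; 3 stages ⇒ order 3.

3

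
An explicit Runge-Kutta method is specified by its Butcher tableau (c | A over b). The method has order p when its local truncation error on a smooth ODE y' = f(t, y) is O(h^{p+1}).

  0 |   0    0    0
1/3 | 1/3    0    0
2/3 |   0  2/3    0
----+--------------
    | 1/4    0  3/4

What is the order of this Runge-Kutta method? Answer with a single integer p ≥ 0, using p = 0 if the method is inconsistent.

3

b = (1/4, 0, 3/4)
c = (0, 1/3, 2/3)
Ac = (0, 0, 2/9)
Σ b_i: 1/4·1 + 3/4·1 = 1 ✓
b·c: 3/4·2/3 = 1/2 ✓
b·c²: 3/4·4/9 = 1/3 ✓
b·Ac: 3/4·2/9 = 1/6 ✓; 3 stages ⇒ order 3.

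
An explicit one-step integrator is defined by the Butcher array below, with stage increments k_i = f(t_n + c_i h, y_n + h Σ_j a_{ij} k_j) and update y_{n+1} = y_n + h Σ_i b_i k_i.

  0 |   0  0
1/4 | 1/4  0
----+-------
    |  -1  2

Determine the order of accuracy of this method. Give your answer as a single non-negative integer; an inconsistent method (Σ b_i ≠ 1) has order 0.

2

b = (-1, 2)
c = (0, 1/4)
Σ b_i: (-1)·1 + 2·1 = 1 ✓
b·c: 2·1/4 = 1/2 ✓; 2 stages ⇒ order 2.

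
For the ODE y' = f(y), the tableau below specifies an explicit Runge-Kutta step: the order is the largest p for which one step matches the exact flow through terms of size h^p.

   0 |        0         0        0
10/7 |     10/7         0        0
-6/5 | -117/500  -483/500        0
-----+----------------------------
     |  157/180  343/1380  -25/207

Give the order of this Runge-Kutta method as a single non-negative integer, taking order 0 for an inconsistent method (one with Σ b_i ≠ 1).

3

b = (157/180, 343/1380, -25/207)
c = (0, 10/7, -6/5)
Ac = (0, 0, -69/50)
Σ b_i: 157/180·1 + 343/1380·1 + (-25/207)·1 = 1 ✓
b·c: 343/1380·10/7 + (-25/207)·(-6/5) = 1/2 ✓
b·c²: 343/1380·100/49 + (-25/207)·36/25 = 1/3 ✓
b·Ac: (-25/207)·(-69/50) = 1/6 ✓; 3 stages ⇒ order 3.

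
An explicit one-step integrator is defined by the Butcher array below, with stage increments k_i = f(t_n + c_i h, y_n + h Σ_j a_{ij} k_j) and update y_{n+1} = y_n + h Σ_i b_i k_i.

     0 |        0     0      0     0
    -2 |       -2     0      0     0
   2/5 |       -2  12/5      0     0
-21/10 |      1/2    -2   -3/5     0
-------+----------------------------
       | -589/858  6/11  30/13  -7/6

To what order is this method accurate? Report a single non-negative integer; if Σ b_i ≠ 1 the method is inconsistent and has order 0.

b = (-589/858, 6/11, 30/13, -7/6)
c = (0, -2, 2/5, -21/10)
Ac = (0, 0, -24/5, 94/25)
Σ b_i: (-589/858)·1 + 6/11·1 + 30/13·1 + (-7/6)·1 = 1 ✓
b·c: 6/11·(-2) + 30/13·2/5 + (-7/6)·(-21/10) = 6527/2860 ≠ 1/2 ⇒ order 1.

1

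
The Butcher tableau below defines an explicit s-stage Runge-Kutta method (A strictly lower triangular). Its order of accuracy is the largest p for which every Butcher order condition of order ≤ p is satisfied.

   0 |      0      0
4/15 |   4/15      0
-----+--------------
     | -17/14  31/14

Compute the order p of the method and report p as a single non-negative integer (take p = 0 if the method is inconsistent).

1

b = (-17/14, 31/14)
c = (0, 4/15)
Σ b_i: (-17/14)·1 + 31/14·1 = 1 ✓
b·c: 31/14·4/15 = 62/105 ≠ 1/2 ⇒ order 1.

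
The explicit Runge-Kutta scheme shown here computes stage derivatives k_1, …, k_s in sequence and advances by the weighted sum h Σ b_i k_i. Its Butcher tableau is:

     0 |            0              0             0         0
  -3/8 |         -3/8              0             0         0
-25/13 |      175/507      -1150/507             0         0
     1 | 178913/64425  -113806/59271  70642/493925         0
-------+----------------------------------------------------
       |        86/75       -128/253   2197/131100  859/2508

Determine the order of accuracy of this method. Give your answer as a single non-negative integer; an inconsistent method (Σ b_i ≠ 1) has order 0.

4

b = (86/75, -128/253, 2197/131100, 859/2508)
c = (0, -3/8, -25/13, 1)
Ac = (0, 0, 575/676, 1529/3436)
Σ b_i: 86/75·1 + (-128/253)·1 + 2197/131100·1 + 859/2508·1 = 1 ✓
b·c: (-128/253)·(-3/8) + 2197/131100·(-25/13) + 859/2508·1 = 1/2 ✓
b·c²: (-128/253)·9/64 + 2197/131100·625/169 + 859/2508·1 = 1/3 ✓
b·Ac: 2197/131100·575/676 + 859/2508·1529/3436 = 1/6 ✓
b·c³: (-128/253)·(-27/512) + 2197/131100·(-15625/2197) + 859/2508·1 = 1/4 ✓
b·(c∘Ac): 2197/131100·(-14375/8788) + 859/2508·1529/3436 = 1/8 ✓
b·Ac²: 2197/131100·(-1725/5408) + 859/2508·7117/27488 = 1/12 ✓
b·A²c: 859/2508·209/1718 = 1/24 ✓; 4 stages ⇒ order 4.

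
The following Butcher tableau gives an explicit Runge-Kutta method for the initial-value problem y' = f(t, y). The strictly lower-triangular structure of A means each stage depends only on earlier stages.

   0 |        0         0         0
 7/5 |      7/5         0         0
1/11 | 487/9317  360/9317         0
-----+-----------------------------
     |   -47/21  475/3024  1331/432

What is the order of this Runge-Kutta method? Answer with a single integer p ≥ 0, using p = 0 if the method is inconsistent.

b = (-47/21, 475/3024, 1331/432)
c = (0, 7/5, 1/11)
Ac = (0, 0, 72/1331)
Σ b_i: (-47/21)·1 + 475/3024·1 + 1331/432·1 = 1 ✓
b·c: 475/3024·7/5 + 1331/432·1/11 = 1/2 ✓
b·c²: 475/3024·49/25 + 1331/432·1/121 = 1/3 ✓
b·Ac: 1331/432·72/1331 = 1/6 ✓; 3 stages ⇒ order 3.

3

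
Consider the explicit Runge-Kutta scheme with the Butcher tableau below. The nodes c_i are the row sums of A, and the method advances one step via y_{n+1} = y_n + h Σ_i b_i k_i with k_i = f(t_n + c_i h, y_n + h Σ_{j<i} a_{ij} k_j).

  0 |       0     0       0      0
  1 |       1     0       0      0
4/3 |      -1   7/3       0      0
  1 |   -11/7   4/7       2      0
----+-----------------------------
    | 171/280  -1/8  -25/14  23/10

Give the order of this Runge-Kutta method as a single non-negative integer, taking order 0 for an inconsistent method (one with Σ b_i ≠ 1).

b = (171/280, -1/8, -25/14, 23/10)
c = (0, 1, 4/3, 1)
Ac = (0, 0, 7/3, 68/21)
Σ b_i: 171/280·1 + (-1/8)·1 + (-25/14)·1 + 23/10·1 = 1 ✓
b·c: (-1/8)·1 + (-25/14)·4/3 + 23/10·1 = -173/840 ≠ 1/2 ⇒ order 1.

1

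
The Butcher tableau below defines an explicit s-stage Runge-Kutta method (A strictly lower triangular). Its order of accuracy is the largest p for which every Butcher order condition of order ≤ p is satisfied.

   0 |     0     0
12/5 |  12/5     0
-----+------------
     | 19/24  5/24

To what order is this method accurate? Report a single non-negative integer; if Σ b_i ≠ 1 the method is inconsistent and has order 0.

b = (19/24, 5/24)
c = (0, 12/5)
Σ b_i: 19/24·1 + 5/24·1 = 1 ✓
b·c: 5/24·12/5 = 1/2 ✓; 2 stages ⇒ order 2.

2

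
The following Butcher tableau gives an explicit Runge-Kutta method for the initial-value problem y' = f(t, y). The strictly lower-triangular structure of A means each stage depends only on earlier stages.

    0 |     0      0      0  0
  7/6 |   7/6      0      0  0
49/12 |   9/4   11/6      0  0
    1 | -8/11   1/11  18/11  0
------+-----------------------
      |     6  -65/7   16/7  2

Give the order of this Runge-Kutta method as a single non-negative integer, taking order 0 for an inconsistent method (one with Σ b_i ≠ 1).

b = (6, -65/7, 16/7, 2)
c = (0, 7/6, 49/12, 1)
Ac = (0, 0, 77/36, 224/33)
Σ b_i: 6·1 + (-65/7)·1 + 16/7·1 + 2·1 = 1 ✓
b·c: (-65/7)·7/6 + 16/7·49/12 + 2·1 = 1/2 ✓
b·c²: (-65/7)·49/36 + 16/7·2401/144 + 2·1 = 989/36 ≠ 1/3 ⇒ order 2.
b·Ac: 16/7·77/36 + 2·224/33 = 1828/99 ≠ 1/6

2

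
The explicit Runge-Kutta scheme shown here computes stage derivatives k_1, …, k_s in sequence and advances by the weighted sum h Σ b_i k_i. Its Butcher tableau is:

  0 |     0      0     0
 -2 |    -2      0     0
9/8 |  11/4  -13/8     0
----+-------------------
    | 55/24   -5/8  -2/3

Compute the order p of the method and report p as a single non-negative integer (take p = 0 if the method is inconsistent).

2

b = (55/24, -5/8, -2/3)
c = (0, -2, 9/8)
Ac = (0, 0, 13/4)
Σ b_i: 55/24·1 + (-5/8)·1 + (-2/3)·1 = 1 ✓
b·c: (-5/8)·(-2) + (-2/3)·9/8 = 1/2 ✓
b·c²: (-5/8)·4 + (-2/3)·81/64 = -107/32 ≠ 1/3 ⇒ order 2.
b·Ac: (-2/3)·13/4 = -13/6 ≠ 1/6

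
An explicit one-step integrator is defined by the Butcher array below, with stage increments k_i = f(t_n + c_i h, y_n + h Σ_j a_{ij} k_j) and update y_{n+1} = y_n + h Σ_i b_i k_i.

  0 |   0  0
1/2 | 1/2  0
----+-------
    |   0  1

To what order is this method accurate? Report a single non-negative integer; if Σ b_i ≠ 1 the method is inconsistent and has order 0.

b = (0, 1)
c = (0, 1/2)
Σ b_i: 1·1 = 1 ✓
b·c: 1·1/2 = 1/2 ✓; 2 stages ⇒ order 2.

2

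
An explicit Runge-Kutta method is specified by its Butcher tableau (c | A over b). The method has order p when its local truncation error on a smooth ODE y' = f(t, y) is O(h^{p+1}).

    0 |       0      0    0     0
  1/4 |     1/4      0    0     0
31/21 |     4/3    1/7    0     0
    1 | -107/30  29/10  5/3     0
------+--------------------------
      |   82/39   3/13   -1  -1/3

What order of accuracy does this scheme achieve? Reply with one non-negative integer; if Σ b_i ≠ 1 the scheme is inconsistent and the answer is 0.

b = (82/39, 3/13, -1, -1/3)
c = (0, 1/4, 31/21, 1)
Ac = (0, 0, 1/28, 8027/2520)
Σ b_i: 82/39·1 + 3/13·1 + (-1)·1 + (-1/3)·1 = 1 ✓
b·c: 3/13·1/4 + (-1)·31/21 + (-1/3)·1 = -1913/1092 ≠ 1/2 ⇒ order 1.

1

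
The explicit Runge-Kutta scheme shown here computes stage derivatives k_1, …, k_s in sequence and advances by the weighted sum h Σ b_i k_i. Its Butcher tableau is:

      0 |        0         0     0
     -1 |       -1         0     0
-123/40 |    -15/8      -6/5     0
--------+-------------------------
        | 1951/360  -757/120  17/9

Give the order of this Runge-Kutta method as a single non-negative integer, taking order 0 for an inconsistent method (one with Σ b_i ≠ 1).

b = (1951/360, -757/120, 17/9)
c = (0, -1, -123/40)
Ac = (0, 0, 6/5)
Σ b_i: 1951/360·1 + (-757/120)·1 + 17/9·1 = 1 ✓
b·c: (-757/120)·(-1) + 17/9·(-123/40) = 1/2 ✓
b·c²: (-757/120)·1 + 17/9·15129/1600 = 55451/4800 ≠ 1/3 ⇒ order 2.
b·Ac: 17/9·6/5 = 34/15 ≠ 1/6

2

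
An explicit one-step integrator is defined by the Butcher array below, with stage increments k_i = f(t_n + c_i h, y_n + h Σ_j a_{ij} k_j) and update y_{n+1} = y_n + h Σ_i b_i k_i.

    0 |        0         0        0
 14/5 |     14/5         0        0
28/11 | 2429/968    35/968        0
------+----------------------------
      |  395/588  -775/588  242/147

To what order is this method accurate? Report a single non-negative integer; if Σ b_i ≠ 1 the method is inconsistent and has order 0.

3

b = (395/588, -775/588, 242/147)
c = (0, 14/5, 28/11)
Ac = (0, 0, 49/484)
Σ b_i: 395/588·1 + (-775/588)·1 + 242/147·1 = 1 ✓
b·c: (-775/588)·14/5 + 242/147·28/11 = 1/2 ✓
b·c²: (-775/588)·196/25 + 242/147·784/121 = 1/3 ✓
b·Ac: 242/147·49/484 = 1/6 ✓; 3 stages ⇒ order 3.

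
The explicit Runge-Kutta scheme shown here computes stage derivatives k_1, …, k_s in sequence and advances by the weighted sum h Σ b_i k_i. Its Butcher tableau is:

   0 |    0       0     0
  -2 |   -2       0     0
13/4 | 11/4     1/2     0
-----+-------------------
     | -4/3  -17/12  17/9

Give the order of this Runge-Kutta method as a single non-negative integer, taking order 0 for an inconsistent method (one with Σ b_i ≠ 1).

0

b = (-4/3, -17/12, 17/9)
c = (0, -2, 13/4)
Ac = (0, 0, -1)
Σ b_i: (-4/3)·1 + (-17/12)·1 + 17/9·1 = -31/36 ≠ 1 ⇒ order 0.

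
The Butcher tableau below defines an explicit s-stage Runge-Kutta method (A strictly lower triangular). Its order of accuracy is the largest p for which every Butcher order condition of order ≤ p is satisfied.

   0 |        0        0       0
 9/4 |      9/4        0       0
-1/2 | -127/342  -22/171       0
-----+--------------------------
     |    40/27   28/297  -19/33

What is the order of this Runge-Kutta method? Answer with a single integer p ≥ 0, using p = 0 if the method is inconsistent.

3

b = (40/27, 28/297, -19/33)
c = (0, 9/4, -1/2)
Ac = (0, 0, -11/38)
Σ b_i: 40/27·1 + 28/297·1 + (-19/33)·1 = 1 ✓
b·c: 28/297·9/4 + (-19/33)·(-1/2) = 1/2 ✓
b·c²: 28/297·81/16 + (-19/33)·1/4 = 1/3 ✓
b·Ac: (-19/33)·(-11/38) = 1/6 ✓; 3 stages ⇒ order 3.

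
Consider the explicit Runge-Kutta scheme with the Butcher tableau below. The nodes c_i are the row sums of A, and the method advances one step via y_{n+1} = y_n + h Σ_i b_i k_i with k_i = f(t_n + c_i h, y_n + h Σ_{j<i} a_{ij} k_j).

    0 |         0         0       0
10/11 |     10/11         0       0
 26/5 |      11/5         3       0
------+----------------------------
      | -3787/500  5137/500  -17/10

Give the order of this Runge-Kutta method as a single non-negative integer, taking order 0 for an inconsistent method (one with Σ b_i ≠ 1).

b = (-3787/500, 5137/500, -17/10)
c = (0, 10/11, 26/5)
Ac = (0, 0, 30/11)
Σ b_i: (-3787/500)·1 + 5137/500·1 + (-17/10)·1 = 1 ✓
b·c: 5137/500·10/11 + (-17/10)·26/5 = 1/2 ✓
b·c²: 5137/500·100/121 + (-17/10)·676/25 = -51531/1375 ≠ 1/3 ⇒ order 2.
b·Ac: (-17/10)·30/11 = -51/11 ≠ 1/6

2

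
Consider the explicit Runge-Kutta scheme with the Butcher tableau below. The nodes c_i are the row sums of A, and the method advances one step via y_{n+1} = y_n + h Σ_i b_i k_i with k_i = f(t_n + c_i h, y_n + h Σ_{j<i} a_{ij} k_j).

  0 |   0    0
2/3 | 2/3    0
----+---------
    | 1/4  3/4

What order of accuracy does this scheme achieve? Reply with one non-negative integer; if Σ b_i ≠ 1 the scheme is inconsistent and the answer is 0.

2

b = (1/4, 3/4)
c = (0, 2/3)
Σ b_i: 1/4·1 + 3/4·1 = 1 ✓
b·c: 3/4·2/3 = 1/2 ✓; 2 stages ⇒ order 2.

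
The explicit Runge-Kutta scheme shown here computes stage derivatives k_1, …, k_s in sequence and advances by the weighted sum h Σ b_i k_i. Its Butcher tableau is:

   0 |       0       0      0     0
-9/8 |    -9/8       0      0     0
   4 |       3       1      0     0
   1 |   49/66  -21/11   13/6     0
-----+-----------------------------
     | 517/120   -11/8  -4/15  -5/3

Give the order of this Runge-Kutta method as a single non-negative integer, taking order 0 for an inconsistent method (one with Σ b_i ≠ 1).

b = (517/120, -11/8, -4/15, -5/3)
c = (0, -9/8, 4, 1)
Ac = (0, 0, -9/8, 2855/264)
Σ b_i: 517/120·1 + (-11/8)·1 + (-4/15)·1 + (-5/3)·1 = 1 ✓
b·c: (-11/8)·(-9/8) + (-4/15)·4 + (-5/3)·1 = -1139/960 ≠ 1/2 ⇒ order 1.

1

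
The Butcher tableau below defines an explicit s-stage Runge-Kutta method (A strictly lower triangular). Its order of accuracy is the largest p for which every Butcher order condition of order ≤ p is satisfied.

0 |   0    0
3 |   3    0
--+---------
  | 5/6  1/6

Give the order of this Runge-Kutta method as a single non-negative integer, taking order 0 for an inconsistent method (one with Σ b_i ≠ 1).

2

b = (5/6, 1/6)
c = (0, 3)
Σ b_i: 5/6·1 + 1/6·1 = 1 ✓
b·c: 1/6·3 = 1/2 ✓; 2 stages ⇒ order 2.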